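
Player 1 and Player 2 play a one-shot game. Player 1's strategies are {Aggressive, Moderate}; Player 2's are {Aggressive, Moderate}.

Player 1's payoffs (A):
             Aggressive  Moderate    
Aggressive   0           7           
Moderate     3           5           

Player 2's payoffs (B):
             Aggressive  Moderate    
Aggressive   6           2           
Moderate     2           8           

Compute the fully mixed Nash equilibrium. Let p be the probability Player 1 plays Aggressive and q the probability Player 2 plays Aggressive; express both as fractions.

In a mixed NE each player is indifferent between their pure strategies, so the opponent's mix sets the indifference.
Player 2 indifferent between Aggressive and Moderate: p·6 + (1−p)·2 = p·2 + (1−p)·8 ⟹ 2 + 4p = 8 + (-6)p ⟹ p = 3/5.
Player 1 indifferent between Aggressive and Moderate: q·0 + (1−q)·7 = q·3 + (1−q)·5 ⟹ 7 + (-7)q = 5 + (-2)q ⟹ q = 2/5.

p = 3/5, q = 2/5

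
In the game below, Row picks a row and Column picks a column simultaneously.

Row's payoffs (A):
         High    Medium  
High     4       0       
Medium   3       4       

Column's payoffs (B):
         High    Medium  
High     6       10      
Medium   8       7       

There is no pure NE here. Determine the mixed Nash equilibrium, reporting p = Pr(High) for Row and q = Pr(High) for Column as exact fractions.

p = 1/5, q = 4/5

Each player's mixing probability is pinned down by making the *other* player indifferent.
Column indifferent between High and Medium: p·6 + (1−p)·8 = p·10 + (1−p)·7 ⟹ 8 + (-2)p = 7 + 3p ⟹ p = 1/5.
Row indifferent between High and Medium: q·4 + (1−q)·0 = q·3 + (1−q)·4 ⟹ 0 + 4q = 4 + (-1)q ⟹ q = 4/5.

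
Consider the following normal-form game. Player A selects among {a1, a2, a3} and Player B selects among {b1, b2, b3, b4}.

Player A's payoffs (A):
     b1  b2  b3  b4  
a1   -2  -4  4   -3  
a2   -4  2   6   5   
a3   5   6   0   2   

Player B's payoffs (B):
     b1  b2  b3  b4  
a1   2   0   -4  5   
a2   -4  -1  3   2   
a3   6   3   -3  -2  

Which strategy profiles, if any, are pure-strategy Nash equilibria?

(a2, b3) and (a3, b1)

Find each player's best response to every opponent strategy; NE are the intersections.
Player A's best responses — vs b1: a3 (payoff 5); vs b2: a3 (payoff 6); vs b3: a2 (payoff 6); vs b4: a2 (payoff 5).
Player B's best responses — vs a1: b4 (payoff 5); vs a2: b3 (payoff 3); vs a3: b1 (payoff 6).
Mutual best responses occur at (a2, b3) and (a3, b1); at each, neither player gains by switching.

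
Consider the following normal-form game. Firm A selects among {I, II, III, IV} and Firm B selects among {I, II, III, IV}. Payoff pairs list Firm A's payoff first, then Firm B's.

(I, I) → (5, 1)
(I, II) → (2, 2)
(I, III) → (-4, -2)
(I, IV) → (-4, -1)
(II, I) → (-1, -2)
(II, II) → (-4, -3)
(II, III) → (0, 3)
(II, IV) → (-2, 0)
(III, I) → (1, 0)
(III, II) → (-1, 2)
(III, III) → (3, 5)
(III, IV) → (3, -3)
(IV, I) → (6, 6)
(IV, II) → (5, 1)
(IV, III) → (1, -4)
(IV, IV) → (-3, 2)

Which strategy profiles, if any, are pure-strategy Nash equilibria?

(III, III) and (IV, I)

Check mutual best responses: a cell is a NE iff neither player can gain by unilaterally deviating.
Firm A's best responses — vs I: IV (payoff 6); vs II: IV (payoff 5); vs III: III (payoff 3); vs IV: III (payoff 3).
Firm B's best responses — vs I: II (payoff 2); vs II: III (payoff 3); vs III: III (payoff 5); vs IV: I (payoff 6).
Mutual best responses occur at (III, III) and (IV, I); at each, neither player gains by switching.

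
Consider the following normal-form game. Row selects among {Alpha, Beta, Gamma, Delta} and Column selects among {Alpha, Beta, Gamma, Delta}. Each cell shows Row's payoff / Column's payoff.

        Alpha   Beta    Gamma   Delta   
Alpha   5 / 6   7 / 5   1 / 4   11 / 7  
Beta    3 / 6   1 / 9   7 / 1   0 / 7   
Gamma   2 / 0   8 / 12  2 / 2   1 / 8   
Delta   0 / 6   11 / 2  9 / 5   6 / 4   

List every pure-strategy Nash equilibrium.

(Alpha, Delta)

Check mutual best responses: a cell is a NE iff neither player can gain by unilaterally deviating.
Row's best responses — vs Alpha: Alpha (payoff 5); vs Beta: Delta (payoff 11); vs Gamma: Delta (payoff 9); vs Delta: Alpha (payoff 11).
Column's best responses — vs Alpha: Delta (payoff 7); vs Beta: Beta (payoff 9); vs Gamma: Beta (payoff 12); vs Delta: Alpha (payoff 6).
The only mutual best response is (Alpha, Delta); neither player gains by switching there.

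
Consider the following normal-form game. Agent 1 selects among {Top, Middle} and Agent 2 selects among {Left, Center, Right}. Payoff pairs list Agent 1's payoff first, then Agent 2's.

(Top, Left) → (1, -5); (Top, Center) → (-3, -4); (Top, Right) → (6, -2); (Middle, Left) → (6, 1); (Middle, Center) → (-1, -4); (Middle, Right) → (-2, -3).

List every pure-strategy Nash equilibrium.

Check mutual best responses: a cell is a NE iff neither player can gain by unilaterally deviating.
Agent 1's best responses — vs Left: Middle (payoff 6); vs Center: Middle (payoff -1); vs Right: Top (payoff 6).
Agent 2's best responses — vs Top: Right (payoff -2); vs Middle: Left (payoff 1).
Mutual best responses occur at (Top, Right) and (Middle, Left); at each, neither player gains by switching.

(Top, Right) and (Middle, Left)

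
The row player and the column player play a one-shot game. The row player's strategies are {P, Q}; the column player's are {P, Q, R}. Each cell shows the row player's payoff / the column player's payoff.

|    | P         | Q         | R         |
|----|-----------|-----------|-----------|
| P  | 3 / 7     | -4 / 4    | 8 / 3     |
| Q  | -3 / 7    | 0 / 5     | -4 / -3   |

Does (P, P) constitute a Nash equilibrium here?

Holding the column player at P: the row player gets 3 from P, versus -3 from Q. No profitable deviation for the row player.
Holding the row player at P: the column player gets 7 from P, versus 4 from Q, 3 from R. No profitable deviation for the column player either.

Yes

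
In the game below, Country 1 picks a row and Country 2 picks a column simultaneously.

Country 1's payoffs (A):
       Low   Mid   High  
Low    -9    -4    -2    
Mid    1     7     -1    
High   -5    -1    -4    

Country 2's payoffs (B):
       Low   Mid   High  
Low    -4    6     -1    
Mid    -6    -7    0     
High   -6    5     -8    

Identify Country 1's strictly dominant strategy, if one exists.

Mid

A strategy is strictly dominant if it gives Country 1 a strictly higher payoff than every other strategy, against every choice by the opponent.
Mid strictly dominates: vs Low: 1 > each of {-9, -5}; vs Mid: 7 > each of {-4, -1}; vs High: -1 > each of {-2, -4}.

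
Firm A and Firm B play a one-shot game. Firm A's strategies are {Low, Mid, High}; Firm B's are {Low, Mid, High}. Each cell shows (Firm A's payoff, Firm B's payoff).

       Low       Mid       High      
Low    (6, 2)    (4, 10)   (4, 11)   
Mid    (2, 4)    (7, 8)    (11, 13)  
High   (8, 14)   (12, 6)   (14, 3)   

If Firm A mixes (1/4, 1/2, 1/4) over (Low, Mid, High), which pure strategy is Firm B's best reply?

High

Firm B's best reply maximizes expected payoff against the mix.
Low: (1/4)·2 + (1/2)·4 + (1/4)·14 = 6
Mid: (1/4)·10 + (1/2)·8 + (1/4)·6 = 8
High: (1/4)·11 + (1/2)·13 + (1/4)·3 = 10
Highest expected payoff is 10, from High.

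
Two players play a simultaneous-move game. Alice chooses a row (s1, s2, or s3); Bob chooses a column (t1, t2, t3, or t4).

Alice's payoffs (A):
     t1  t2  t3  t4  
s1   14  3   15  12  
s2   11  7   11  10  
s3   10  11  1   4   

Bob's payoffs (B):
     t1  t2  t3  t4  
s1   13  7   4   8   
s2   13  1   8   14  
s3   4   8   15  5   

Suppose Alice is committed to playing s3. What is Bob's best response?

With Alice fixed at s3, Bob's payoffs are: t1 → 4, t2 → 8, t3 → 15, t4 → 5.
The maximum is 15, achieved by t3.

t3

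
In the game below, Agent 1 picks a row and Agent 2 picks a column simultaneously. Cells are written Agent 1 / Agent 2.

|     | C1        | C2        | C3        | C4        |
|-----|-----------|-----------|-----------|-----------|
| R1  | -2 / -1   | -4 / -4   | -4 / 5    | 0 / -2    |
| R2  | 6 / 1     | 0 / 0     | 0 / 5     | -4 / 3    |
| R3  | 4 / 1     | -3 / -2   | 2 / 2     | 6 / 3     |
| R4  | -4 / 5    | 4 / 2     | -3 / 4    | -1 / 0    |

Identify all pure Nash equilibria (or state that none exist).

Check mutual best responses: a cell is a NE iff neither player can gain by unilaterally deviating.
Agent 1's best responses — vs C1: R2 (payoff 6); vs C2: R4 (payoff 4); vs C3: R3 (payoff 2); vs C4: R3 (payoff 6).
Agent 2's best responses — vs R1: C3 (payoff 5); vs R2: C3 (payoff 5); vs R3: C4 (payoff 3); vs R4: C1 (payoff 5).
The only mutual best response is (R3, C4); neither player gains by switching there.

(R3, C4)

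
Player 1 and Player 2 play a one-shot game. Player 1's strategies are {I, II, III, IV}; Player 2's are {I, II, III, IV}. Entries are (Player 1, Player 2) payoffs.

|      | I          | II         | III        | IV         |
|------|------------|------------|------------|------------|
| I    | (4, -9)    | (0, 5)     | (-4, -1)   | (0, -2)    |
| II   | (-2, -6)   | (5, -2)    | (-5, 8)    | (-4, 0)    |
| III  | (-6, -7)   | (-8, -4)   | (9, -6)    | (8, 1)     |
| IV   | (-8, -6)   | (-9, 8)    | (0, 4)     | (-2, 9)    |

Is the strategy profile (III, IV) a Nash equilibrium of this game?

Yes

Holding Player 2 at IV: Player 1 gets 8 from III, versus 0 from I, -4 from II, -2 from IV. No profitable deviation for Player 1.
Holding Player 1 at III: Player 2 gets 1 from IV, versus -7 from I, -4 from II, -6 from III. No profitable deviation for Player 2 either.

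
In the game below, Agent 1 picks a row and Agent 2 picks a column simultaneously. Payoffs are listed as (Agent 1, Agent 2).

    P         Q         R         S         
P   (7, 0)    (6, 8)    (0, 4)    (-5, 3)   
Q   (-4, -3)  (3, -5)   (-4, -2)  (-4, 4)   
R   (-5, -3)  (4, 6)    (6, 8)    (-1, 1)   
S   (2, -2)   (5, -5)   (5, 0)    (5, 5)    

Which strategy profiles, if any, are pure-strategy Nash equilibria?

(P, Q), (R, R), and (S, S)

Find each player's best response to every opponent strategy; NE are the intersections.
Agent 1's best responses — vs P: P (payoff 7); vs Q: P (payoff 6); vs R: R (payoff 6); vs S: S (payoff 5).
Agent 2's best responses — vs P: Q (payoff 8); vs Q: S (payoff 4); vs R: R (payoff 8); vs S: S (payoff 5).
Mutual best responses occur at (P, Q), (R, R), and (S, S); at each, neither player gains by switching.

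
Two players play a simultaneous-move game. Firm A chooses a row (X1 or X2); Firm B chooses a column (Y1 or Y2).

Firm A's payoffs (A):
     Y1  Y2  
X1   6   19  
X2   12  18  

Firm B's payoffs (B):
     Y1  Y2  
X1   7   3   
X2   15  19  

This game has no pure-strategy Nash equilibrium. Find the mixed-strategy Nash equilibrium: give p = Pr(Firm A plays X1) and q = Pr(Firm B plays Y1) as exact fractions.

p = 1/2, q = 1/7

In a mixed NE each player is indifferent between their pure strategies, so the opponent's mix sets the indifference.
Firm B indifferent between Y1 and Y2: p·7 + (1−p)·15 = p·3 + (1−p)·19 ⟹ 15 + (-8)p = 19 + (-16)p ⟹ p = 1/2.
Firm A indifferent between X1 and X2: q·6 + (1−q)·19 = q·12 + (1−q)·18 ⟹ 19 + (-13)q = 18 + (-6)q ⟹ q = 1/7.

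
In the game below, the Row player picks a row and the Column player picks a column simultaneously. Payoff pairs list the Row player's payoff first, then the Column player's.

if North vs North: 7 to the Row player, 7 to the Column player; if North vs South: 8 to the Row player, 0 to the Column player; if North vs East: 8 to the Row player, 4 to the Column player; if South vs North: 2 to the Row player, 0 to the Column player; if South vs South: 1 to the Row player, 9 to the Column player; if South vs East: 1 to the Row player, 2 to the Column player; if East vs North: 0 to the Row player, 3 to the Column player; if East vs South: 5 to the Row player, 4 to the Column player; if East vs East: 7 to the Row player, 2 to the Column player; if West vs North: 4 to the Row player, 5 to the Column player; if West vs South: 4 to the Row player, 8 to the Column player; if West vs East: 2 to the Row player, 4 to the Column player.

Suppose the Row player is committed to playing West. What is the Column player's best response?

South

With the Row player fixed at West, the Column player's payoffs are: North → 5, South → 8, East → 4.
The maximum is 8, achieved by South.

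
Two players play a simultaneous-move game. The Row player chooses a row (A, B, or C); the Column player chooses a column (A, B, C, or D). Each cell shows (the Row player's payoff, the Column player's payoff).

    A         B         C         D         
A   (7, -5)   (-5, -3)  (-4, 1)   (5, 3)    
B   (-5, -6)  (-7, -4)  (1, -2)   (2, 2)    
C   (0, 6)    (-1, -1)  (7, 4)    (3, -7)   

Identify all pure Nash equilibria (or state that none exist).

(A, D)

A profile is a Nash equilibrium when each player is best-responding to the other.
The Row player's best responses — vs A: A (payoff 7); vs B: C (payoff -1); vs C: C (payoff 7); vs D: A (payoff 5).
The Column player's best responses — vs A: D (payoff 3); vs B: D (payoff 2); vs C: A (payoff 6).
The only mutual best response is (A, D); neither player gains by switching there.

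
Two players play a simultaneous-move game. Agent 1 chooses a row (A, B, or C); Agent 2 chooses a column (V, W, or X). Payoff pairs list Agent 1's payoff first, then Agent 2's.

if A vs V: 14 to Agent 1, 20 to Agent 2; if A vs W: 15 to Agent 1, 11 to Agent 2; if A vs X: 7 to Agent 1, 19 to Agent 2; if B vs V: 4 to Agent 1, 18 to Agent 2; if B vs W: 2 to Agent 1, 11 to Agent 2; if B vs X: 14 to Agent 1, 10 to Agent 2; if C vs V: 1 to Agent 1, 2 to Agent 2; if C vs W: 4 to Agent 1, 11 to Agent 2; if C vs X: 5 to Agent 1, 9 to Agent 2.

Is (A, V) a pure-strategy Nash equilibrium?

Holding Agent 2 at V: Agent 1 gets 14 from A, versus 4 from B, 1 from C. No profitable deviation for Agent 1.
Holding Agent 1 at A: Agent 2 gets 20 from V, versus 11 from W, 19 from X. No profitable deviation for Agent 2 either.

Yes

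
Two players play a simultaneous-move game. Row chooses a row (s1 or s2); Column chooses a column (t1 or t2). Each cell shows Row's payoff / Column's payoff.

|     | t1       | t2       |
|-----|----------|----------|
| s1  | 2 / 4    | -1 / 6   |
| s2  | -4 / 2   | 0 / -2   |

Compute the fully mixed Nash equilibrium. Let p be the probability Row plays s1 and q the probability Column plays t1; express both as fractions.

p = 2/3, q = 1/7

In a mixed NE each player is indifferent between their pure strategies, so the opponent's mix sets the indifference.
Column indifferent between t1 and t2: p·4 + (1−p)·2 = p·6 + (1−p)·(-2) ⟹ 2 + 2p = (-2) + 8p ⟹ p = 2/3.
Row indifferent between s1 and s2: q·2 + (1−q)·(-1) = q·(-4) + (1−q)·0 ⟹ (-1) + 3q = 0 + (-4)q ⟹ q = 1/7.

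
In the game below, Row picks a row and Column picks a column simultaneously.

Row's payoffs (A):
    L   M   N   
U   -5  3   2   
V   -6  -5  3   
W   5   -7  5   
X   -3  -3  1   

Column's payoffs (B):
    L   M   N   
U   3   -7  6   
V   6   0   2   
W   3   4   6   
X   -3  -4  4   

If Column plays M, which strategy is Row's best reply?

With Column fixed at M, Row's payoffs are: U → 3, V → -5, W → -7, X → -3.
The maximum is 3, achieved by U.

U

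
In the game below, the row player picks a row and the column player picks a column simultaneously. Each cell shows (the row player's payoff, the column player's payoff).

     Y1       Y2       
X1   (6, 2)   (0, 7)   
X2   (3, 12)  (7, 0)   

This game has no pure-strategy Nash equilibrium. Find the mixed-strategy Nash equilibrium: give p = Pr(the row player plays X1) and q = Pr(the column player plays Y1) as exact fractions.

p = 12/17, q = 7/10

In a mixed NE each player is indifferent between their pure strategies, so the opponent's mix sets the indifference.
The column player indifferent between Y1 and Y2: p·2 + (1−p)·12 = p·7 + (1−p)·0 ⟹ 12 + (-10)p = 0 + 7p ⟹ p = 12/17.
The row player indifferent between X1 and X2: q·6 + (1−q)·0 = q·3 + (1−q)·7 ⟹ 0 + 6q = 7 + (-4)q ⟹ q = 7/10.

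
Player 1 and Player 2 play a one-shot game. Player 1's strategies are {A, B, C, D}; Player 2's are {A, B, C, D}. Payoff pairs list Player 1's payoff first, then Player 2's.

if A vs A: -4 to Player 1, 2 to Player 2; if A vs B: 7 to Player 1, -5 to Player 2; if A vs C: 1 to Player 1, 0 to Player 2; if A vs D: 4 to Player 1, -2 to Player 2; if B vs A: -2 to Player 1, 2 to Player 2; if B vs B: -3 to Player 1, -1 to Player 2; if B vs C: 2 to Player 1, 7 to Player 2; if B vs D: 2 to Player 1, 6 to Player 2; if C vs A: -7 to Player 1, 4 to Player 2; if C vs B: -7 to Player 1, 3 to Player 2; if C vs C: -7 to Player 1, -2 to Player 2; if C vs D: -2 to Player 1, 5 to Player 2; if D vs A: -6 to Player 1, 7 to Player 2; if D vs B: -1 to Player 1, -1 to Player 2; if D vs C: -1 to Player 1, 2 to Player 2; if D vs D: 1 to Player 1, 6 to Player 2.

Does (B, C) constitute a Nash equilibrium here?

Yes

Holding Player 2 at C: Player 1 gets 2 from B, versus 1 from A, -7 from C, -1 from D. No profitable deviation for Player 1.
Holding Player 1 at B: Player 2 gets 7 from C, versus 2 from A, -1 from B, 6 from D. No profitable deviation for Player 2 either.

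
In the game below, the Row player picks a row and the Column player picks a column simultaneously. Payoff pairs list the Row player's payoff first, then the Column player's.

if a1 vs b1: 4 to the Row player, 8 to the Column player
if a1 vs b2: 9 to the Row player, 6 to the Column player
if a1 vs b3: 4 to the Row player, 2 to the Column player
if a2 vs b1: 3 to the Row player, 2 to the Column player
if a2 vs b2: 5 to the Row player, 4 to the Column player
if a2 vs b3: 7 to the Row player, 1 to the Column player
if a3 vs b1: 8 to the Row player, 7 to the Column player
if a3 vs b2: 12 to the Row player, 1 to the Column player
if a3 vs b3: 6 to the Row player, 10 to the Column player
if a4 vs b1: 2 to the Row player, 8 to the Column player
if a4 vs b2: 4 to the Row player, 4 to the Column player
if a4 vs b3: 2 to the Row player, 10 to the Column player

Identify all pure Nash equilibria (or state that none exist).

A profile is a Nash equilibrium when each player is best-responding to the other.
The Row player's best responses — vs b1: a3 (payoff 8); vs b2: a3 (payoff 12); vs b3: a2 (payoff 7).
The Column player's best responses — vs a1: b1 (payoff 8); vs a2: b2 (payoff 4); vs a3: b3 (payoff 10); vs a4: b3 (payoff 10).
No cell has both players best-responding. For instance, the Row player's best reply to b1 is a3, but against a3 the Column player prefers b3 over b1.

None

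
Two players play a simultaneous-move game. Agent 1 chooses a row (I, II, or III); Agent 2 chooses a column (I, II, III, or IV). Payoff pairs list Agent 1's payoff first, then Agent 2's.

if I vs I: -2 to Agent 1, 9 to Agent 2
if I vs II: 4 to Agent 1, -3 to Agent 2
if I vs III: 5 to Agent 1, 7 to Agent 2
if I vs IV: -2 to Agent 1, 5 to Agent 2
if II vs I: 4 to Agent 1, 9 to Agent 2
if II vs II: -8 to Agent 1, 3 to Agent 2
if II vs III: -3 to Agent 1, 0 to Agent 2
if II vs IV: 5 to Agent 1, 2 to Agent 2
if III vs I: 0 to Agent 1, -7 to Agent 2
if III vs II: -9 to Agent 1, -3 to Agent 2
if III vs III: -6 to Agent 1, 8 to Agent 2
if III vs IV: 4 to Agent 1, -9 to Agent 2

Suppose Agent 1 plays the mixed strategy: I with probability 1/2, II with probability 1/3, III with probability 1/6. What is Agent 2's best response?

I

Agent 2's best reply maximizes expected payoff against the mix.
I: (1/2)·9 + (1/3)·9 + (1/6)·(-7) = 19/3
II: (1/2)·(-3) + (1/3)·3 + (1/6)·(-3) = -1
III: (1/2)·7 + (1/3)·0 + (1/6)·8 = 29/6
IV: (1/2)·5 + (1/3)·2 + (1/6)·(-9) = 5/3
Highest expected payoff is 19/3, from I.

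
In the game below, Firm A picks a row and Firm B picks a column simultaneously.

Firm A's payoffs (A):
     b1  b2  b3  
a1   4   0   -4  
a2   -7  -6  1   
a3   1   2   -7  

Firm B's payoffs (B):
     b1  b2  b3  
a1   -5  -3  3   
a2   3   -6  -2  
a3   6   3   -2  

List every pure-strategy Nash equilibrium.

No pure-strategy Nash equilibrium

Find each player's best response to every opponent strategy; NE are the intersections.
Firm A's best responses — vs b1: a1 (payoff 4); vs b2: a3 (payoff 2); vs b3: a2 (payoff 1).
Firm B's best responses — vs a1: b3 (payoff 3); vs a2: b1 (payoff 3); vs a3: b1 (payoff 6).
No cell has both players best-responding. For instance, Firm A's best reply to b3 is a2, but against a2 Firm B prefers b1 over b3.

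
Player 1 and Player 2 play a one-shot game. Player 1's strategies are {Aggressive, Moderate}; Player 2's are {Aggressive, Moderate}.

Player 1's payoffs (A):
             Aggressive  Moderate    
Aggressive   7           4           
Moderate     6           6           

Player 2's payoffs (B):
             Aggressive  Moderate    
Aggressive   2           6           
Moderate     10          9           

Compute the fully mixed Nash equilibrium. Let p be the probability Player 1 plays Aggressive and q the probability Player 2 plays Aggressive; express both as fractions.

In a mixed NE each player is indifferent between their pure strategies, so the opponent's mix sets the indifference.
Player 2 indifferent between Aggressive and Moderate: p·2 + (1−p)·10 = p·6 + (1−p)·9 ⟹ 10 + (-8)p = 9 + (-3)p ⟹ p = 1/5.
Player 1 indifferent between Aggressive and Moderate: q·7 + (1−q)·4 = q·6 + (1−q)·6 ⟹ 4 + 3q = 6 + 0q ⟹ q = 2/3.

p = 1/5, q = 2/3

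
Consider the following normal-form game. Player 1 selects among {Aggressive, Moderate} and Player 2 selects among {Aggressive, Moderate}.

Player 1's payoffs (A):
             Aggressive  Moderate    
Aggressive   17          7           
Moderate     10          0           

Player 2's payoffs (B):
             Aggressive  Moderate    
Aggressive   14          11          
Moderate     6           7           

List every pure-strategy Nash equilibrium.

(Aggressive, Aggressive)

Check mutual best responses: a cell is a NE iff neither player can gain by unilaterally deviating.
Player 1's best responses — vs Aggressive: Aggressive (payoff 17); vs Moderate: Aggressive (payoff 7).
Player 2's best responses — vs Aggressive: Aggressive (payoff 14); vs Moderate: Moderate (payoff 7).
The only mutual best response is (Aggressive, Aggressive); neither player gains by switching there.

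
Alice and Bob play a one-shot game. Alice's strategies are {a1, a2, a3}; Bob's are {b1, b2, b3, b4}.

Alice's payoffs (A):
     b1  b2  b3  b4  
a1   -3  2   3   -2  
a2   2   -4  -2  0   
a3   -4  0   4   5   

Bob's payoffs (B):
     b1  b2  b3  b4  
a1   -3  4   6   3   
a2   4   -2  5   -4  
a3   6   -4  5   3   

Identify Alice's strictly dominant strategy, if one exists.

Check whether one of Alice's strategies beats all alternatives regardless of what the opponent does.
a1 is not dominant: against b1, a2 gives 2 > -3.
a2 is not dominant: against b2, a1 gives 2 > -4.
a3 is not dominant: against b1, a1 gives -3 > -4.
No single strategy is best against every opponent action.

None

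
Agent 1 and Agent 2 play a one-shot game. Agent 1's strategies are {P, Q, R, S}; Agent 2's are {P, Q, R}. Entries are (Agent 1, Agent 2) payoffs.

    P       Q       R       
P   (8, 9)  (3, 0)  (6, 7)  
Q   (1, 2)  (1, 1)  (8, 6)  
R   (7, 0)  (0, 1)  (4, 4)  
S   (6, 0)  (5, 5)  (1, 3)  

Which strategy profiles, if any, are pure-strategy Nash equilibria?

(P, P), (Q, R), and (S, Q)

Find each player's best response to every opponent strategy; NE are the intersections.
Agent 1's best responses — vs P: P (payoff 8); vs Q: S (payoff 5); vs R: Q (payoff 8).
Agent 2's best responses — vs P: P (payoff 9); vs Q: R (payoff 6); vs R: R (payoff 4); vs S: Q (payoff 5).
Mutual best responses occur at (P, P), (Q, R), and (S, Q); at each, neither player gains by switching.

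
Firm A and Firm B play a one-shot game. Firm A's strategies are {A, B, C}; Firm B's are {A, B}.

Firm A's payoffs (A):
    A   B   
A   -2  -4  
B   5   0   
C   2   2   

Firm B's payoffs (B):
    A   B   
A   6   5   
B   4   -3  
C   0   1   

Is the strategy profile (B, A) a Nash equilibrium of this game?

Holding Firm B at A: Firm A gets 5 from B, versus -2 from A, 2 from C. No profitable deviation for Firm A.
Holding Firm A at B: Firm B gets 4 from A, versus -3 from B. No profitable deviation for Firm B either.

Yes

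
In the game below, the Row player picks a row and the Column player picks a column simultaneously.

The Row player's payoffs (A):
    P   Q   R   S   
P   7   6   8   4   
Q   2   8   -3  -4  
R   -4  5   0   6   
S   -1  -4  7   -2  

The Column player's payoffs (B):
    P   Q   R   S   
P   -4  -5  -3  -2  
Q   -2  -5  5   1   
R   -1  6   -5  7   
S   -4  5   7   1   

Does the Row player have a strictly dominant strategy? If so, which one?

None

Check whether one of the Row player's strategies beats all alternatives regardless of what the opponent does.
P is not dominant: against Q, Q gives 8 > 6.
Q is not dominant: against P, P gives 7 > 2.
R is not dominant: against P, P gives 7 > -4.
S is not dominant: against P, P gives 7 > -1.
No single strategy is best against every opponent action.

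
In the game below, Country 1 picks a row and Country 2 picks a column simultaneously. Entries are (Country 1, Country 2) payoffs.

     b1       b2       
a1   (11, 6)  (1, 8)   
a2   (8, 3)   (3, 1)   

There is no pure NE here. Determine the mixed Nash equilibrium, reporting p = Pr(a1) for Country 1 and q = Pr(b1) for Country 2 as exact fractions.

Each player's mixing probability is pinned down by making the *other* player indifferent.
Country 2 indifferent between b1 and b2: p·6 + (1−p)·3 = p·8 + (1−p)·1 ⟹ 3 + 3p = 1 + 7p ⟹ p = 1/2.
Country 1 indifferent between a1 and a2: q·11 + (1−q)·1 = q·8 + (1−q)·3 ⟹ 1 + 10q = 3 + 5q ⟹ q = 2/5.

p = 1/2, q = 2/5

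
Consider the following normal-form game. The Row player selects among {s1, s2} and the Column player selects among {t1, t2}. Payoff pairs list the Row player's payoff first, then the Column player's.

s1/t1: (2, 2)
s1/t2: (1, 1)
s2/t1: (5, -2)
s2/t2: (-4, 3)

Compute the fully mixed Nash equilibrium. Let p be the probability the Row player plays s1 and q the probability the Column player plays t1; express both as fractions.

Each player's mixing probability is pinned down by making the *other* player indifferent.
The Column player indifferent between t1 and t2: p·2 + (1−p)·(-2) = p·1 + (1−p)·3 ⟹ (-2) + 4p = 3 + (-2)p ⟹ p = 5/6.
The Row player indifferent between s1 and s2: q·2 + (1−q)·1 = q·5 + (1−q)·(-4) ⟹ 1 + 1q = (-4) + 9q ⟹ q = 5/8.

p = 5/6, q = 5/8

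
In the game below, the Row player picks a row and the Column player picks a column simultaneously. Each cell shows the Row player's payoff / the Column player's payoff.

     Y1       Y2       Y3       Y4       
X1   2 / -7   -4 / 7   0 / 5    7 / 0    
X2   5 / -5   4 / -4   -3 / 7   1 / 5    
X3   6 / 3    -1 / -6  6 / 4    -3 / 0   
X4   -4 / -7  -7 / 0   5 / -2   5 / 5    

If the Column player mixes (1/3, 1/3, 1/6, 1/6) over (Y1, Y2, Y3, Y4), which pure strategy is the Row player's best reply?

X2

Compute the Row player's expected payoff from each pure strategy against the given mix.
X1: (1/3)·2 + (1/3)·(-4) + (1/6)·0 + (1/6)·7 = 1/2
X2: (1/3)·5 + (1/3)·4 + (1/6)·(-3) + (1/6)·1 = 8/3
X3: (1/3)·6 + (1/3)·(-1) + (1/6)·6 + (1/6)·(-3) = 13/6
X4: (1/3)·(-4) + (1/3)·(-7) + (1/6)·5 + (1/6)·5 = -2
Highest expected payoff is 8/3, from X2.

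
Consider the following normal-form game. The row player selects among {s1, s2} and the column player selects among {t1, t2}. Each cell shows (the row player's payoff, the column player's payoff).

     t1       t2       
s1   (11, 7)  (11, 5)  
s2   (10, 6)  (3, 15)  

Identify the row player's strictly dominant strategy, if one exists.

s1

A strategy is strictly dominant if it gives the row player a strictly higher payoff than every other strategy, against every choice by the opponent.
s1 strictly dominates: vs t1: 11 > 10; vs t2: 11 > 3.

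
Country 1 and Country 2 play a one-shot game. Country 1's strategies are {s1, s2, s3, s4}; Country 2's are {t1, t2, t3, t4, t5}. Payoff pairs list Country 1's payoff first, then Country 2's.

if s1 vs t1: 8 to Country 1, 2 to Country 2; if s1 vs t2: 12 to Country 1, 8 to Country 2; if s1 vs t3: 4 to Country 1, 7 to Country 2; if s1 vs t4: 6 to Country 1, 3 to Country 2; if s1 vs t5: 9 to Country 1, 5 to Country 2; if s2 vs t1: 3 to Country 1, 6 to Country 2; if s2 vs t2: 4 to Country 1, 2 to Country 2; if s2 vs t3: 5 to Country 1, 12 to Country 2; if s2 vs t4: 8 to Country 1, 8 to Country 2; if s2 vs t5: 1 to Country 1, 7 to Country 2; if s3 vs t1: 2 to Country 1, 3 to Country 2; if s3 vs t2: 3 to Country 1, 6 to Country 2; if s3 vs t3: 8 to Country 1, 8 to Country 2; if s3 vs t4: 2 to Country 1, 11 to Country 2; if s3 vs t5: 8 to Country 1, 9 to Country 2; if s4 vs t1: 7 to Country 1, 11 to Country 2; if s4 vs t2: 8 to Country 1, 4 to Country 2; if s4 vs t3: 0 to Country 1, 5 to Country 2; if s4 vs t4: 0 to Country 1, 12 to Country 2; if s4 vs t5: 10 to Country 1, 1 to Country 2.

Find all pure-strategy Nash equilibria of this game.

Check mutual best responses: a cell is a NE iff neither player can gain by unilaterally deviating.
Country 1's best responses — vs t1: s1 (payoff 8); vs t2: s1 (payoff 12); vs t3: s3 (payoff 8); vs t4: s2 (payoff 8); vs t5: s4 (payoff 10).
Country 2's best responses — vs s1: t2 (payoff 8); vs s2: t3 (payoff 12); vs s3: t4 (payoff 11); vs s4: t4 (payoff 12).
The only mutual best response is (s1, t2); neither player gains by switching there.

(s1, t2)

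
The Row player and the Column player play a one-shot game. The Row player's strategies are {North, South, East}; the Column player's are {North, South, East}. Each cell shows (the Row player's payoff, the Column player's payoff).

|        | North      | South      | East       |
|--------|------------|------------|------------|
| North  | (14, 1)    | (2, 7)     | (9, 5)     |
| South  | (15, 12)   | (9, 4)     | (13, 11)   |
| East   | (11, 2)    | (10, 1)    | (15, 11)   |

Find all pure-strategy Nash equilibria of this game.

(South, North) and (East, East)

Check mutual best responses: a cell is a NE iff neither player can gain by unilaterally deviating.
The Row player's best responses — vs North: South (payoff 15); vs South: East (payoff 10); vs East: East (payoff 15).
The Column player's best responses — vs North: South (payoff 7); vs South: North (payoff 12); vs East: East (payoff 11).
Mutual best responses occur at (South, North) and (East, East); at each, neither player gains by switching.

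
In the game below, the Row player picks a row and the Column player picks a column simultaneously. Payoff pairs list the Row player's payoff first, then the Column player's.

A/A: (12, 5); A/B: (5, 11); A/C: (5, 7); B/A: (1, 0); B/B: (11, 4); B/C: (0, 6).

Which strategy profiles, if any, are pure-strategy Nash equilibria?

A profile is a Nash equilibrium when each player is best-responding to the other.
The Row player's best responses — vs A: A (payoff 12); vs B: B (payoff 11); vs C: A (payoff 5).
The Column player's best responses — vs A: B (payoff 11); vs B: C (payoff 6).
No cell has both players best-responding. For instance, the Row player's best reply to C is A, but against A the Column player prefers B over C.

None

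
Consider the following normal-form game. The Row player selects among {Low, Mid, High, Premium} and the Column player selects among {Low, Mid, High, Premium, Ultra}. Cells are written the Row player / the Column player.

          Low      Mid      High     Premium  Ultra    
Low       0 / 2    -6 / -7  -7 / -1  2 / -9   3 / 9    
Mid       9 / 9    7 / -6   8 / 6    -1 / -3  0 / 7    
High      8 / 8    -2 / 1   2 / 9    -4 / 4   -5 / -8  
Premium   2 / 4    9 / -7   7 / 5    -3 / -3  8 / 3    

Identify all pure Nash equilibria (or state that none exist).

(Mid, Low)

Find each player's best response to every opponent strategy; NE are the intersections.
The Row player's best responses — vs Low: Mid (payoff 9); vs Mid: Premium (payoff 9); vs High: Mid (payoff 8); vs Premium: Low (payoff 2); vs Ultra: Premium (payoff 8).
The Column player's best responses — vs Low: Ultra (payoff 9); vs Mid: Low (payoff 9); vs High: High (payoff 9); vs Premium: High (payoff 5).
The only mutual best response is (Mid, Low); neither player gains by switching there.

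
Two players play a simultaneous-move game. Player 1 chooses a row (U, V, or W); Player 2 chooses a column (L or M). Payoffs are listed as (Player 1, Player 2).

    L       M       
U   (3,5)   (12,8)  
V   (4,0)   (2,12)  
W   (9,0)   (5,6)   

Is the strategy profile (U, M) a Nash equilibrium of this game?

Holding Player 2 at M: Player 1 gets 12 from U, versus 2 from V, 5 from W. No profitable deviation for Player 1.
Holding Player 1 at U: Player 2 gets 8 from M, versus 5 from L. No profitable deviation for Player 2 either.

Yes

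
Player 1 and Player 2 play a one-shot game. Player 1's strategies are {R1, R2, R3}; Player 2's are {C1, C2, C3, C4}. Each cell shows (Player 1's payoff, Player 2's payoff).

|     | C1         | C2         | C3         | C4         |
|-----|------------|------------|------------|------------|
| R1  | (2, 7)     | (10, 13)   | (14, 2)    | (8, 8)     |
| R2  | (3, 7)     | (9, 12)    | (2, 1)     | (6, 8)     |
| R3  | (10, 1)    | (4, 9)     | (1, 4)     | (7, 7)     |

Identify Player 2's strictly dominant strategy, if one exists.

C2

A strategy is strictly dominant if it gives Player 2 a strictly higher payoff than every other strategy, against every choice by the opponent.
C2 strictly dominates: vs R1: 13 > each of {7, 2, 8}; vs R2: 12 > each of {7, 1, 8}; vs R3: 9 > each of {1, 4, 7}.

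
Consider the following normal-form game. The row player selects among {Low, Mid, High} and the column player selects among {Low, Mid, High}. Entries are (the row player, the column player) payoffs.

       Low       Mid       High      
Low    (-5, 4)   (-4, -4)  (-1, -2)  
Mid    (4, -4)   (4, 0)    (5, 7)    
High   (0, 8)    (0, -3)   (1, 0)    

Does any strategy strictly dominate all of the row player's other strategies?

Mid

A strategy is strictly dominant if it gives the row player a strictly higher payoff than every other strategy, against every choice by the opponent.
Mid strictly dominates: vs Low: 4 > each of {-5, 0}; vs Mid: 4 > each of {-4, 0}; vs High: 5 > each of {-1, 1}.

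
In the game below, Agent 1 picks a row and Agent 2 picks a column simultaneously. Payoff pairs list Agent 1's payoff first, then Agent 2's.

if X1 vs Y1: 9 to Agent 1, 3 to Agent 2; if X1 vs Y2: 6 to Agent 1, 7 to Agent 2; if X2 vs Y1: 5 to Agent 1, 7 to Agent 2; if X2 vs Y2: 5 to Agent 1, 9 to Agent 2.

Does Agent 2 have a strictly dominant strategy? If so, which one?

Y2

A strategy is strictly dominant if it gives Agent 2 a strictly higher payoff than every other strategy, against every choice by the opponent.
Y2 strictly dominates: vs X1: 7 > 3; vs X2: 9 > 7.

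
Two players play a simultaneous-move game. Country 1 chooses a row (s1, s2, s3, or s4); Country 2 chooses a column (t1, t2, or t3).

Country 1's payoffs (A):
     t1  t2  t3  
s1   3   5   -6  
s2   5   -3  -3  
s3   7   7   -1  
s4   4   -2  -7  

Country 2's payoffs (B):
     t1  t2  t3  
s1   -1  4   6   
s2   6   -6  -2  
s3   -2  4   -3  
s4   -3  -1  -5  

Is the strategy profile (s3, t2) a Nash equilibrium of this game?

Holding Country 2 at t2: Country 1 gets 7 from s3, versus 5 from s1, -3 from s2, -2 from s4. No profitable deviation for Country 1.
Holding Country 1 at s3: Country 2 gets 4 from t2, versus -2 from t1, -3 from t3. No profitable deviation for Country 2 either.

Yes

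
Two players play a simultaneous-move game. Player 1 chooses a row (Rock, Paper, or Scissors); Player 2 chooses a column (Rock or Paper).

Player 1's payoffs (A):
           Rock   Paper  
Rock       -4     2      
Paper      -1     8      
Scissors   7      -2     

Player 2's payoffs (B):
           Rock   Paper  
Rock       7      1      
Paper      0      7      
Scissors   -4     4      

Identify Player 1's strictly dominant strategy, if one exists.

Check whether one of Player 1's strategies beats all alternatives regardless of what the opponent does.
Rock is not dominant: against Rock, Paper gives -1 > -4.
Paper is not dominant: against Rock, Scissors gives 7 > -1.
Scissors is not dominant: against Paper, Rock gives 2 > -2.
No single strategy is best against every opponent action.

None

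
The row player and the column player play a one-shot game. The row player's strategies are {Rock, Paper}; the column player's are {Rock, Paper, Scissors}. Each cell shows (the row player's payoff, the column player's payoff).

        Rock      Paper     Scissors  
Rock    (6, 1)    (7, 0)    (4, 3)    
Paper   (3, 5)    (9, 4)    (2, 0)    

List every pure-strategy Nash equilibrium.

Check mutual best responses: a cell is a NE iff neither player can gain by unilaterally deviating.
The row player's best responses — vs Rock: Rock (payoff 6); vs Paper: Paper (payoff 9); vs Scissors: Rock (payoff 4).
The column player's best responses — vs Rock: Scissors (payoff 3); vs Paper: Rock (payoff 5).
The only mutual best response is (Rock, Scissors); neither player gains by switching there.

(Rock, Scissors)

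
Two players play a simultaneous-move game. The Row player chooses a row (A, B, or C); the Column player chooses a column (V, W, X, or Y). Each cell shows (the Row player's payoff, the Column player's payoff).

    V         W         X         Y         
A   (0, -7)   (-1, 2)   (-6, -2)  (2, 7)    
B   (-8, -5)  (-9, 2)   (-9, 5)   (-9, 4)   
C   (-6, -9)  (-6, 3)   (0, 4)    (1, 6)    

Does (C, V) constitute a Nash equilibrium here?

Holding the Column player at V: the Row player gets -6 from C but could get 0 by switching to A. The Row player has a profitable deviation.

No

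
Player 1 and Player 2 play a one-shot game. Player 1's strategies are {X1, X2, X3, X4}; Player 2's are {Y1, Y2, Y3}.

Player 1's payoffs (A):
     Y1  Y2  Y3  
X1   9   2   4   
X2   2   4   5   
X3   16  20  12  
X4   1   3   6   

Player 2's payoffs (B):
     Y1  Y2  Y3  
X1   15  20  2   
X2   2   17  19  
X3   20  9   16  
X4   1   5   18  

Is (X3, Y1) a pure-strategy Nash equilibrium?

Holding Player 2 at Y1: Player 1 gets 16 from X3, versus 9 from X1, 2 from X2, 1 from X4. No profitable deviation for Player 1.
Holding Player 1 at X3: Player 2 gets 20 from Y1, versus 9 from Y2, 16 from Y3. No profitable deviation for Player 2 either.

Yes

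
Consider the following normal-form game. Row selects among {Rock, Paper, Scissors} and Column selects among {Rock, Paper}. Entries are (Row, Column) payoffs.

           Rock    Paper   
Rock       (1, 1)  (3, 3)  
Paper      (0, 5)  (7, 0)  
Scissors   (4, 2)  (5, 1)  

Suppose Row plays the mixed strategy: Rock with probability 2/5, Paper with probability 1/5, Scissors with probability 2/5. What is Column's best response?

Compute Column's expected payoff from each pure strategy against the given mix.
Rock: (2/5)·1 + (1/5)·5 + (2/5)·2 = 11/5
Paper: (2/5)·3 + (1/5)·0 + (2/5)·1 = 8/5
Highest expected payoff is 11/5, from Rock.

Rock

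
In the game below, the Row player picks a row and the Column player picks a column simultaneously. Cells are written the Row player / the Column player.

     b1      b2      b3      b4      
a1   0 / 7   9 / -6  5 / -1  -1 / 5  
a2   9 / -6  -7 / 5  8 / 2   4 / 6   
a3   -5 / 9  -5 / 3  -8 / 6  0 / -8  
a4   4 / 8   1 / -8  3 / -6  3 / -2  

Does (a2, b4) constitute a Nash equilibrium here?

Yes

Holding the Column player at b4: the Row player gets 4 from a2, versus -1 from a1, 0 from a3, 3 from a4. No profitable deviation for the Row player.
Holding the Row player at a2: the Column player gets 6 from b4, versus -6 from b1, 5 from b2, 2 from b3. No profitable deviation for the Column player either.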